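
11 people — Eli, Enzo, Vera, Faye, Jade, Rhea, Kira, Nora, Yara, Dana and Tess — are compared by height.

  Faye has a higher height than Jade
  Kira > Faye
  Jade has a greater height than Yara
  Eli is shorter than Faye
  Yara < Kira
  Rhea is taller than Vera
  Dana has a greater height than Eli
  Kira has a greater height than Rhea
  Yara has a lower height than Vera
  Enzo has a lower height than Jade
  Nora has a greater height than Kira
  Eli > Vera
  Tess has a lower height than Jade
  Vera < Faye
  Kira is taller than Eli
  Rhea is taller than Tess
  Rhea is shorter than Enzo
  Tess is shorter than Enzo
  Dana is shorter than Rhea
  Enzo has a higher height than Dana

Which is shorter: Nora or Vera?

Vera

Following the relations from Vera: Vera < Eli < Dana < Rhea < Enzo < Jade < Faye < Kira < Nora.
So Vera < Nora; Vera is the shorter of the two.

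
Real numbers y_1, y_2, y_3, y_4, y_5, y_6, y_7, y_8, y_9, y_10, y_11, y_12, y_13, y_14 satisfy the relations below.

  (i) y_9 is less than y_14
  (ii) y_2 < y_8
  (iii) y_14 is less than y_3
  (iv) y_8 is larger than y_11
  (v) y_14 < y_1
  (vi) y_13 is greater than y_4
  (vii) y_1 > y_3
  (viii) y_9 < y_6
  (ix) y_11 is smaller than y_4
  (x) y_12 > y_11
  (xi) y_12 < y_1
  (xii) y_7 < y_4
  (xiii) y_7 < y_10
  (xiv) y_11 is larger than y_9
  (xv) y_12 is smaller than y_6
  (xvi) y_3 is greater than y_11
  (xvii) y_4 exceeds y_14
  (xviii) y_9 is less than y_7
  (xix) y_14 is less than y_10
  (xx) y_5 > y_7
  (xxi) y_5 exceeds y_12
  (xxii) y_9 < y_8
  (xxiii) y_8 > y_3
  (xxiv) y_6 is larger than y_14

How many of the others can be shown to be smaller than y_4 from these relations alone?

From y_4 the given relations immediately reach y_14, y_11, y_7.
From those, y_9 — 4 in total.
Nothing else is reachable below y_4; 4 in all.

4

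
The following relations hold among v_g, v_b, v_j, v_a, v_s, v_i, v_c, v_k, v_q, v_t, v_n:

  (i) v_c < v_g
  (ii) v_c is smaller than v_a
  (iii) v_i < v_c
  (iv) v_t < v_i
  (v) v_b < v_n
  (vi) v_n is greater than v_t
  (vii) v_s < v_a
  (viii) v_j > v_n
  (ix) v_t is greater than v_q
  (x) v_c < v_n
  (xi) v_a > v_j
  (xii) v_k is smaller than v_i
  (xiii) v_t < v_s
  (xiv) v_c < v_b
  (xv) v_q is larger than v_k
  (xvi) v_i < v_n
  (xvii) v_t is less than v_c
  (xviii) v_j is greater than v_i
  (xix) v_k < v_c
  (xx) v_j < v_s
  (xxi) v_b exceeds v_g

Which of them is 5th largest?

The consecutive relations fix a unique order: v_k < v_q < v_t < v_i < v_c < v_g < v_b < v_n < v_j < v_s < v_a.
The 5th largest is v_b.

v_b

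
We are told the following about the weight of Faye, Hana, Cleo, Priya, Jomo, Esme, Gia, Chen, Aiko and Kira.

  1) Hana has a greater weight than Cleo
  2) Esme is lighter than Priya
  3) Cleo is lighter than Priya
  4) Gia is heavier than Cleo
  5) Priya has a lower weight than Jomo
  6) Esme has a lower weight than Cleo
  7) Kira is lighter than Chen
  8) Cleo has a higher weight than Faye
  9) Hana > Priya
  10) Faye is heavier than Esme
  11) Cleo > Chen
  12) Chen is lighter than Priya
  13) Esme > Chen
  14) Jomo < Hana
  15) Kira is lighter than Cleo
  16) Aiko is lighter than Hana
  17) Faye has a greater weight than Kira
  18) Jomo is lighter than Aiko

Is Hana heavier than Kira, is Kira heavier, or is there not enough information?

Kira < Chen and Chen < Esme give Kira < Esme.
Then Esme < Faye extends the chain to Faye.
Then Faye < Cleo extends the chain to Cleo.
Then Cleo < Priya extends the chain to Priya.
With Priya < Jomo: Kira < Chen < Esme < Faye < Cleo < Priya < Jomo.
With Jomo < Aiko: Kira < Chen < Esme < Faye < Cleo < Priya < Jomo < Aiko.
With Aiko < Hana: Kira < Chen < Esme < Faye < Cleo < Priya < Jomo < Aiko < Hana.
So Hana is heavier.

Hana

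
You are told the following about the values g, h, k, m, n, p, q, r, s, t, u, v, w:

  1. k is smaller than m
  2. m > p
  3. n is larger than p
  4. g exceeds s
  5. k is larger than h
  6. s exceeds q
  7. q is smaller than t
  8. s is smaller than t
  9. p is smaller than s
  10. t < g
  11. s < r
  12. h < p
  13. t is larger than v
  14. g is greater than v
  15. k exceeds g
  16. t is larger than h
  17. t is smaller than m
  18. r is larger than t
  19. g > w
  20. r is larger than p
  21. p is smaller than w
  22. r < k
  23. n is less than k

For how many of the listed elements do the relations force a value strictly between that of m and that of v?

4

The relations place v below m. An element lies strictly between them when it is forced above v and also forced below m.
Above v: {t, r, g, k}. Below m: {h, p, n, q, w, s, t, r, g, k}.
Intersection: {t, r, g, k} — 4.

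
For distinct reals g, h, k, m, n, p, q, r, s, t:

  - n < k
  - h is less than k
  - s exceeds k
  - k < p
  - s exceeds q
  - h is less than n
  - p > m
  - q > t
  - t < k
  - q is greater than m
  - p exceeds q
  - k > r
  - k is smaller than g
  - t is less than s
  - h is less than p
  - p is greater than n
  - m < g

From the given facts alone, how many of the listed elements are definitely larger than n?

Directly above n: k, p.
One step further: g, s (4 so far).
Nothing else is reachable above n; 4 in all.

4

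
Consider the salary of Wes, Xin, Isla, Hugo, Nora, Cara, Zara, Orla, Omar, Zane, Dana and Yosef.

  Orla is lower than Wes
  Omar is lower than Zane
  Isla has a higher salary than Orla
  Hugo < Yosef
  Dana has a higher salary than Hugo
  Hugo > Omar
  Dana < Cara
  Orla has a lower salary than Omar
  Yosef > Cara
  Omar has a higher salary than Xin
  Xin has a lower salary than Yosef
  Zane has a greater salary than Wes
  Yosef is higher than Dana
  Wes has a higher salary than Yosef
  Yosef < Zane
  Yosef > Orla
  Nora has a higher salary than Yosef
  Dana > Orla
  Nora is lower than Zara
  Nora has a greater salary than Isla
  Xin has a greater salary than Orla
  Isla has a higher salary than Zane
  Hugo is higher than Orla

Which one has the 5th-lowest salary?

Chaining the given pairs: Orla < Xin < Omar < Hugo < Dana < Cara < Yosef < Wes < Zane < Isla < Nora < Zara.
The 5th smallest is Dana.

Dana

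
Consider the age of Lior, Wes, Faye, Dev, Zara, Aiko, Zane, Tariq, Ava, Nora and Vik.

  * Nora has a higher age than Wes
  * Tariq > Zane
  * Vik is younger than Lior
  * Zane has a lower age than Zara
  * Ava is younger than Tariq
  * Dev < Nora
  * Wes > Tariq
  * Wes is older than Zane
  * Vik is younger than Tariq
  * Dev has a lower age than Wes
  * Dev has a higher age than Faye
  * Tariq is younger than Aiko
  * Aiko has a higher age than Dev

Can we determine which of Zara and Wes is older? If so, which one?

Following every chain through Zara: below Zara we get Zane.
Wes is not reached, and no chain runs the other way from Wes to Zara.
So the given relations leave the order of Zara and Wes undetermined.

undetermined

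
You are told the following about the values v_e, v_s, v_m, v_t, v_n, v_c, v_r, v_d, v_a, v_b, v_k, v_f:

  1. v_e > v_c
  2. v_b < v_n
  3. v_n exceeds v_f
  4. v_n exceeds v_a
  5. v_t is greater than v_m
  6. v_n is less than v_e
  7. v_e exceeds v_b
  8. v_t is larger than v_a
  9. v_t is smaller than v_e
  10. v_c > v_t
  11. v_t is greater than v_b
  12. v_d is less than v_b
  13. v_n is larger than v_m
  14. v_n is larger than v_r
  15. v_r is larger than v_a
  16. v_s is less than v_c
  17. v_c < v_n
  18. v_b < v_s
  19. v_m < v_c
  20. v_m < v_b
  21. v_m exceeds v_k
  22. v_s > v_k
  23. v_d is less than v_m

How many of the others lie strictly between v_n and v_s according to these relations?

1

Chaining upward from v_s reaches: v_c, v_e.
Chaining downward from v_n reaches: v_k, v_d, v_a, v_m, v_b, v_t, v_r, v_c, v_f.
Strictly between v_s and v_n are those in both lists: v_c — 1 element.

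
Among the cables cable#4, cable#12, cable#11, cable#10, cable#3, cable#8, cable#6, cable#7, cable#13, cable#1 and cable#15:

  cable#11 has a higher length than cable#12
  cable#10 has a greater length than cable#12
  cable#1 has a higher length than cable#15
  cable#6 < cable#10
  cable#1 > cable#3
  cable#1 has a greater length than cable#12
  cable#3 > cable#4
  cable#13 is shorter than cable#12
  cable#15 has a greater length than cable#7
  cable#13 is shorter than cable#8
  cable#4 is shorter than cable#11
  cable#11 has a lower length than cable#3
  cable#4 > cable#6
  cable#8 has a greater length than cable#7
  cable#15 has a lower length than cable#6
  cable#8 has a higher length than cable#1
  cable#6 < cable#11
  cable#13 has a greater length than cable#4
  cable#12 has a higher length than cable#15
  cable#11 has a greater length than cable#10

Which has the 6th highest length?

Chaining the given pairs: cable#7 < cable#15 < cable#6 < cable#4 < cable#13 < cable#12 < cable#10 < cable#11 < cable#3 < cable#1 < cable#8.
Counting 6 from the largest end gives cable#12.

cable#12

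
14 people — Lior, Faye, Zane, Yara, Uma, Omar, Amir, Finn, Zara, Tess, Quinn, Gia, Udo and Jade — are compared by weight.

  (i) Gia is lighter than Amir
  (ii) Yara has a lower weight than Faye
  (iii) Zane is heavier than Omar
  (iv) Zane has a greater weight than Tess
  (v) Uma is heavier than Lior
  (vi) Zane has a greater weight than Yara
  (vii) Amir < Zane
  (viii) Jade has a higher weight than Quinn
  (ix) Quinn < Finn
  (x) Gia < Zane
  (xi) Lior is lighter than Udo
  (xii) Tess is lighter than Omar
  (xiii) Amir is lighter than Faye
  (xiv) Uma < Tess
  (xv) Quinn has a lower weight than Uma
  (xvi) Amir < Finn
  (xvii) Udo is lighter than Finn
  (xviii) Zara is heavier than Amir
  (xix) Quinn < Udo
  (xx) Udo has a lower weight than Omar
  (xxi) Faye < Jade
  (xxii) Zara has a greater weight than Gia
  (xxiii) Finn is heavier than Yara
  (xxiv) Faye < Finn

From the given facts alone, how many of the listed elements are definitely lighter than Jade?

From Jade the given relations immediately reach Quinn, Faye.
From those, Yara, Amir — 4 in total.
From those, Gia — 5 in total.
No other element is forced below Jade by the given relations, so the count is 5.

5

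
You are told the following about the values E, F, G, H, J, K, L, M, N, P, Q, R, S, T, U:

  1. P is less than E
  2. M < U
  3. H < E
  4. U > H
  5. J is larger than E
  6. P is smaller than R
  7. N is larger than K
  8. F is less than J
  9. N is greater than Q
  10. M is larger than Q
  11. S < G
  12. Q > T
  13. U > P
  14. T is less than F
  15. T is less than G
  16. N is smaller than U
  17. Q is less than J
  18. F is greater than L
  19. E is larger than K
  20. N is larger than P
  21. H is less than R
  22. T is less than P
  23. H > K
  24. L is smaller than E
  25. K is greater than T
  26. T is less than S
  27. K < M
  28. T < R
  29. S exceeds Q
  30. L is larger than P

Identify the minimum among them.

T

Chaining upward from T: directly above it, Q, P, K, S, G, F, R; then L, H, N, E, M, J, U.
That covers every other element, and nothing is given below T, so T is the minimum.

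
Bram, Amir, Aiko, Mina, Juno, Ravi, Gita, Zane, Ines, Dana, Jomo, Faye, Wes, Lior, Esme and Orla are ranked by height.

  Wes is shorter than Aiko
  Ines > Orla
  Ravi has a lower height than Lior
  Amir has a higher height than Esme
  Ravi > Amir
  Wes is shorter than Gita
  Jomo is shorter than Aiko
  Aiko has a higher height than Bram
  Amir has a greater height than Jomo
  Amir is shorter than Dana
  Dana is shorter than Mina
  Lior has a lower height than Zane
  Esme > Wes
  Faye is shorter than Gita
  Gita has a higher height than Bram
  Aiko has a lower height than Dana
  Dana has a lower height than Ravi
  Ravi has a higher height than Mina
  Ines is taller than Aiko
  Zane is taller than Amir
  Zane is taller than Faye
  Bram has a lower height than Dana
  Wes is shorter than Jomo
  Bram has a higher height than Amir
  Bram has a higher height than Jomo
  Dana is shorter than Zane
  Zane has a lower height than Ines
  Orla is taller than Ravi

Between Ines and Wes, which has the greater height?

Wes < Esme and Esme < Amir give Wes < Amir.
Then Amir < Bram extends the chain to Bram.
Then Bram < Aiko extends the chain to Aiko.
Then Aiko < Dana extends the chain to Dana.
With Dana < Mina: Wes < Esme < Amir < Bram < Aiko < Dana < Mina.
With Mina < Ravi: Wes < Esme < Amir < Bram < Aiko < Dana < Mina < Ravi.
Then Ravi < Lior extends the chain to Lior.
With Lior < Zane: Wes < Esme < Amir < Bram < Aiko < Dana < Mina < Ravi < Lior < Zane.
Then Zane < Ines extends the chain to Ines.
So Wes < Ines; Ines is the taller of the two.

Ines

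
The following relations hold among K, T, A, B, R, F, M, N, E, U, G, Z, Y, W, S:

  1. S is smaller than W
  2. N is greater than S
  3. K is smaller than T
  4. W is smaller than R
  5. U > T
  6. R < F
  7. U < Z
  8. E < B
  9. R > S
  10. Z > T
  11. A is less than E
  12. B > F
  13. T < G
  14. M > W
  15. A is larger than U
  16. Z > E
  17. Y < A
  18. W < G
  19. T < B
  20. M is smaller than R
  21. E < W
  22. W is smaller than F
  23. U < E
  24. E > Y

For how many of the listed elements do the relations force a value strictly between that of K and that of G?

The relations place K below G. An element lies strictly between them when it is forced above K and also forced below G.
Above K: {T, U, A, E, Z, W, M, R, F, B}. Below G: {Y, S, T, U, A, E, W}.
Intersection: {T, U, A, E, W} — 5.

5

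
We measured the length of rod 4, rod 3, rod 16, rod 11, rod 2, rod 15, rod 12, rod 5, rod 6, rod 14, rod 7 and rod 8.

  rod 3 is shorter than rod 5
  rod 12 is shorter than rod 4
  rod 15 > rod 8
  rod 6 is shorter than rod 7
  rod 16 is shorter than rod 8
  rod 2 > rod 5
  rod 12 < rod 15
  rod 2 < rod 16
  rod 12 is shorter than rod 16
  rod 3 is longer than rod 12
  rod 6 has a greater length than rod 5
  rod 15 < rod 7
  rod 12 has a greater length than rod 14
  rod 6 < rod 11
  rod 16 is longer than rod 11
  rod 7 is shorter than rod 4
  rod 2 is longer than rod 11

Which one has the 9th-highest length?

Chaining the given pairs: rod 14 < rod 12 < rod 3 < rod 5 < rod 6 < rod 11 < rod 2 < rod 16 < rod 8 < rod 15 < rod 7 < rod 4.
Counting 9 from the largest end gives rod 5.

rod 5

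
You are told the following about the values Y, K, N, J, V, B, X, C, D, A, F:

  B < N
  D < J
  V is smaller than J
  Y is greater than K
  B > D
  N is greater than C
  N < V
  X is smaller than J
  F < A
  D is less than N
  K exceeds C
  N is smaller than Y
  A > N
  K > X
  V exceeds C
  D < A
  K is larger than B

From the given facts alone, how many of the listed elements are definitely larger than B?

Directly above B: N, K.
One step further: V, A, Y (5 so far).
One step further: J (6 so far).
No other element is forced above B by the given relations, so the count is 6.

6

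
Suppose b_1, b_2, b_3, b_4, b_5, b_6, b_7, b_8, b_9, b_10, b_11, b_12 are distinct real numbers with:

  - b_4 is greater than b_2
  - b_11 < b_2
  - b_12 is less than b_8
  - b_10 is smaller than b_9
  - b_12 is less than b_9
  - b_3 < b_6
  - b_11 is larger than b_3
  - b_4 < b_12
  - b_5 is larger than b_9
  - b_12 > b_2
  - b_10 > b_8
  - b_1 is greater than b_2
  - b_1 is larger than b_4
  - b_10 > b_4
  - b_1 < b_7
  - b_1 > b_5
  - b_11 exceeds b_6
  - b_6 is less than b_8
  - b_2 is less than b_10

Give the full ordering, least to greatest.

Nothing is placed below b_3, so it is least; from there b_3 < b_6; b_6 < b_11; b_11 < b_2; b_2 < b_4; b_4 < b_12; b_12 < b_8; b_8 < b_10; b_10 < b_9; b_9 < b_5; b_5 < b_1; b_1 < b_7, each given directly.

b_3 < b_6 < b_11 < b_2 < b_4 < b_12 < b_8 < b_10 < b_9 < b_5 < b_1 < b_7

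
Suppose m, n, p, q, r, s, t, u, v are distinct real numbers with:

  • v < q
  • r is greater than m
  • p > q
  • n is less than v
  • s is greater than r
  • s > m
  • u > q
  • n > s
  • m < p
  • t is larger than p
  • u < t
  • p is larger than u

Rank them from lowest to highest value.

m < r < s < n < v < q < u < p < t

The consecutive links are each given: m < r; r < s; s < n; n < v; v < q; q < u; u < p; p < t.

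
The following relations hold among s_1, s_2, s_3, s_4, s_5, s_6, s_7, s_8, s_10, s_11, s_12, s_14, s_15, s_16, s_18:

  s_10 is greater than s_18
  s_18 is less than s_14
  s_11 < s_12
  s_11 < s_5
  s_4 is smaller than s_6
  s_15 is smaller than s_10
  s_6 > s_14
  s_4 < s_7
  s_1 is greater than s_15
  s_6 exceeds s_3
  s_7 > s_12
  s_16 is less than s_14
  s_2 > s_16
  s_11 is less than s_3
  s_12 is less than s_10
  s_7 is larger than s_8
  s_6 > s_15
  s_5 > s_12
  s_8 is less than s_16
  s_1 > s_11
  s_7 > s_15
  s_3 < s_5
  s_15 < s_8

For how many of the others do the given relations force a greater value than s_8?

5

Directly above s_8: s_16, s_7.
One step further: s_14, s_2 (4 so far).
One step further: s_6 (5 so far).
No other element is forced above s_8 by the given relations, so the count is 5.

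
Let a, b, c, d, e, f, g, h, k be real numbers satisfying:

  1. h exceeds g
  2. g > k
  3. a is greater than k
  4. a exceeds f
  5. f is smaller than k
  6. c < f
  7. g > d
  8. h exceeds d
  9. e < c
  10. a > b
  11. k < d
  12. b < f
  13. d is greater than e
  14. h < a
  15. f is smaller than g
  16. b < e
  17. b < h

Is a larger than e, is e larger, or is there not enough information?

e < c and c < f give e < f.
Then f < k extends the chain to k.
Then k < d extends the chain to d.
With d < g: e < c < f < k < d < g.
With g < h: e < c < f < k < d < g < h.
Then h < a extends the chain to a.
So a is larger.

a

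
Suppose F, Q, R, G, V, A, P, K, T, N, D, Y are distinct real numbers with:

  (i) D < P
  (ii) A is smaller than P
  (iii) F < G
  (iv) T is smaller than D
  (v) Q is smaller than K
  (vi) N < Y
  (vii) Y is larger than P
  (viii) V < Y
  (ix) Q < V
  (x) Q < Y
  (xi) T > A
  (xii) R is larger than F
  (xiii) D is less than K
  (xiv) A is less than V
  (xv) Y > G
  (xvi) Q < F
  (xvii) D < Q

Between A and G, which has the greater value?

Link the given pairs in sequence: A < T; T < D; D < Q; Q < F; F < G.
Together: A < T < D < Q < F < G.
So A < G; G is the larger of the two.

G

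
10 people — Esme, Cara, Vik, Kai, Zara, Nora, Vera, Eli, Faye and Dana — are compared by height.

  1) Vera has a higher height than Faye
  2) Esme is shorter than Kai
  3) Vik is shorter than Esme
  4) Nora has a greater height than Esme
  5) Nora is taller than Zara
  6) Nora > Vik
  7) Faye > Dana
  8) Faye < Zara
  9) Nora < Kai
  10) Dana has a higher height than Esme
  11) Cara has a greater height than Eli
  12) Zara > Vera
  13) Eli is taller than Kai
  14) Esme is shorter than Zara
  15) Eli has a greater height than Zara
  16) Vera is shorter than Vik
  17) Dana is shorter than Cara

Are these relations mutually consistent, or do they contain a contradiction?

inconsistent

Chaining the given relations yields Dana < Faye < Vera < Vik < Esme, so Dana < Esme. But one relation states Esme < Dana. These cannot both hold.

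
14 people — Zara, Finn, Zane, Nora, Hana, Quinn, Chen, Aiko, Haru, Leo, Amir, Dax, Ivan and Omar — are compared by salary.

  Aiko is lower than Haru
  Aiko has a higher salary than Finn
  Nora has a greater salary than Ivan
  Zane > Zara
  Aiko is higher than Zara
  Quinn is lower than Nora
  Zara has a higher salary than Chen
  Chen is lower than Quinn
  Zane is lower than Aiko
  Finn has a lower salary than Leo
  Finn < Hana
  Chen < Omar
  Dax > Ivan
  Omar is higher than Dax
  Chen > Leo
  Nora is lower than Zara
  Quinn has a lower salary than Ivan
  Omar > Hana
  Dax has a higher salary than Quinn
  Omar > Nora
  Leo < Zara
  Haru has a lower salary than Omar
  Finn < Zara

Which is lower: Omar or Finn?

Finn

Link the given pairs in sequence: Finn < Leo; Leo < Chen; Chen < Quinn; Quinn < Ivan; Ivan < Nora; Nora < Zara; Zara < Zane; Zane < Aiko; Aiko < Haru; Haru < Omar.
Together: Finn < Leo < Chen < Quinn < Ivan < Nora < Zara < Zane < Aiko < Haru < Omar.
So Finn < Omar; Finn is the lower of the two.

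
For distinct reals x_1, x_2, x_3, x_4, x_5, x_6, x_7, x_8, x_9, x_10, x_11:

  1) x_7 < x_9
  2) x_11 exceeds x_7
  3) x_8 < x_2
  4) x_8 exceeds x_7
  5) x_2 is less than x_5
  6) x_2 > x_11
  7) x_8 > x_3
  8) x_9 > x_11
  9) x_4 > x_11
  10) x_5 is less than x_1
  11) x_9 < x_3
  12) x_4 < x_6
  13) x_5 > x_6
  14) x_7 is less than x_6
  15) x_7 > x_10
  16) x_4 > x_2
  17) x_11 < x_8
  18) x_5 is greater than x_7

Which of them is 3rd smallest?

Piecing the relations together gives one ordering: x_10 < x_7 < x_11 < x_9 < x_3 < x_8 < x_2 < x_4 < x_6 < x_5 < x_1.
The 3rd smallest is x_11.

x_11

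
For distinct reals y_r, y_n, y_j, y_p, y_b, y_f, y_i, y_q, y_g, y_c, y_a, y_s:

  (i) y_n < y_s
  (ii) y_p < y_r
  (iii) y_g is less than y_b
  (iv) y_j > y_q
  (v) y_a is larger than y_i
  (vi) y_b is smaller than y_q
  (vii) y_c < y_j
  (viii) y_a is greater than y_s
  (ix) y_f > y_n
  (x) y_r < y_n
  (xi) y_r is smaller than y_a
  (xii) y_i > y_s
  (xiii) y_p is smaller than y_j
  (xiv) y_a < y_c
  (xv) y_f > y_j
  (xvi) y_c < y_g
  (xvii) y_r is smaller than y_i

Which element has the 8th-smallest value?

y_g

Chaining the given pairs: y_p < y_r < y_n < y_s < y_i < y_a < y_c < y_g < y_b < y_q < y_j < y_f.
The 8th smallest is y_g.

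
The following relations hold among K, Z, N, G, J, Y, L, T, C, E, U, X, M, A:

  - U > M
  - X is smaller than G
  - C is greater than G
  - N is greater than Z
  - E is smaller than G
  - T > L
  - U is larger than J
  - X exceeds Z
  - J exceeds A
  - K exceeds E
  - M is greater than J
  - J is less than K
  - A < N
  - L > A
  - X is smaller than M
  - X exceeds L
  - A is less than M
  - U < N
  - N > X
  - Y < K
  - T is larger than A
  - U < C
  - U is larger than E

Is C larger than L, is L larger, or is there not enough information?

C

The relevant relations are L < X; X < M; M < U; U < C.
Together: L < X < M < U < C.
So C is larger.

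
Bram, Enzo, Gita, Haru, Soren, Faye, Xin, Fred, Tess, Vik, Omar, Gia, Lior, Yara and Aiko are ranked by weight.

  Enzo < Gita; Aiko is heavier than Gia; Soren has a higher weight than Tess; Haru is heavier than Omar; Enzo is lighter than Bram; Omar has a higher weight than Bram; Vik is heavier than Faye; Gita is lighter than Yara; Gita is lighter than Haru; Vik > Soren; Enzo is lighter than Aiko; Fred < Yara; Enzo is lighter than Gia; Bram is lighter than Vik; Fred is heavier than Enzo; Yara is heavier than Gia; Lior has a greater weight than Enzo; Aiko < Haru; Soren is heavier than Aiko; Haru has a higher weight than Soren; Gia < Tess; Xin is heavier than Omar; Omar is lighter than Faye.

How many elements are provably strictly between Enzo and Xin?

Chaining upward from Enzo reaches: Bram, Omar, Gia, Aiko, Lior, Tess, Fred, Faye, Gita, Soren, Yara, Vik, Haru.
Chaining downward from Xin reaches: Bram, Omar.
Strictly between Enzo and Xin are those in both lists: Bram, Omar — 2 elements.

2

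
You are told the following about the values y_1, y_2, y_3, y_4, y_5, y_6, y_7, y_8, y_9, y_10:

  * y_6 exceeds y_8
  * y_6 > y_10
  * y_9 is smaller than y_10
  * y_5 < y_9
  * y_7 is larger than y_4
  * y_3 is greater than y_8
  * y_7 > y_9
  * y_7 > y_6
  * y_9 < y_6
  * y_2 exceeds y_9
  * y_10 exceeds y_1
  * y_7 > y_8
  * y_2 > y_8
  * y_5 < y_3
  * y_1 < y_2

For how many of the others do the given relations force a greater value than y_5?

6

The elements the relations force above y_5 are y_9, y_2, y_3, y_10, y_6, y_7 — no chain reaches any other.
That is 6.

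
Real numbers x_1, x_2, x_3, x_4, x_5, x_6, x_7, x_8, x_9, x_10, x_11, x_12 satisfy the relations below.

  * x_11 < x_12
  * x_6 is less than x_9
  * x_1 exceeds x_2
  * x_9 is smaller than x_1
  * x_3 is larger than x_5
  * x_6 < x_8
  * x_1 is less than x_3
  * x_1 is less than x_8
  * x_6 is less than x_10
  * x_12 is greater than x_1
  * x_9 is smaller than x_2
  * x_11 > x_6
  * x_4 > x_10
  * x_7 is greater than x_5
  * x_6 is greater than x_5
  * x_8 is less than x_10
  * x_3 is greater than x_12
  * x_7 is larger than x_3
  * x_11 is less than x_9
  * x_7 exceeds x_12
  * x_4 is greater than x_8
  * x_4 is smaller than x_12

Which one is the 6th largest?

x_8

The consecutive relations fix a unique order: x_5 < x_6 < x_11 < x_9 < x_2 < x_1 < x_8 < x_10 < x_4 < x_12 < x_3 < x_7.
The 6th largest is x_8.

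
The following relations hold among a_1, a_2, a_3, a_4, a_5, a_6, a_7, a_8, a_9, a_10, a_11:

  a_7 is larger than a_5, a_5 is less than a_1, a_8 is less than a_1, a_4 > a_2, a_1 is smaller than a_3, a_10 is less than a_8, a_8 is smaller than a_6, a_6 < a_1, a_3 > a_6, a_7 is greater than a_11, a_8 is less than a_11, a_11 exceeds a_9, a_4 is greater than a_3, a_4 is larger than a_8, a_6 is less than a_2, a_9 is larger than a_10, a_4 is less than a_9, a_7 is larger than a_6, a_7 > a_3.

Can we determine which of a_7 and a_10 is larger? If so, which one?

a_7

Link the given pairs in sequence: a_10 < a_8; a_8 < a_6; a_6 < a_3; a_3 < a_4; a_4 < a_9; a_9 < a_11; a_11 < a_7.
Together: a_10 < a_8 < a_6 < a_3 < a_4 < a_9 < a_11 < a_7.
So a_7 is larger.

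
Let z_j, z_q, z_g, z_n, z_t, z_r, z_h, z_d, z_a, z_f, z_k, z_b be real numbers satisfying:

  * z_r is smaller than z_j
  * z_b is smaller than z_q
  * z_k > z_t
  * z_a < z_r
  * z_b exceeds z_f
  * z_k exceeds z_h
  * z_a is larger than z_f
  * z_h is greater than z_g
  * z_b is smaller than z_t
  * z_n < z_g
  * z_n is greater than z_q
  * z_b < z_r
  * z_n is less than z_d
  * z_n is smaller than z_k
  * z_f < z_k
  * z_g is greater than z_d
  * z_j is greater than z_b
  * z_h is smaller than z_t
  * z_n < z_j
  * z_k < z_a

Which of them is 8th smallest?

Piecing the relations together gives one ordering: z_f < z_b < z_q < z_n < z_d < z_g < z_h < z_t < z_k < z_a < z_r < z_j.
Counting 8 from the smallest end gives z_t.

z_t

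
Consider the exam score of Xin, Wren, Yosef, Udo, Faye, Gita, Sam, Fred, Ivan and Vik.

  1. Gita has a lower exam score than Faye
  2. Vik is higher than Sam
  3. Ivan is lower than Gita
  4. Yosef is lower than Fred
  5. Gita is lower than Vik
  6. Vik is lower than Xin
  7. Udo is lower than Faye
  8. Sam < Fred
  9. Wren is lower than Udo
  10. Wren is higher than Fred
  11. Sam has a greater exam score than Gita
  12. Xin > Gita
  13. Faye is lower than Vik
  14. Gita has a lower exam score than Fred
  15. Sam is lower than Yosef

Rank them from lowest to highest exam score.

Ivan < Gita < Sam < Yosef < Fred < Wren < Udo < Faye < Vik < Xin

The consecutive links are each given: Ivan < Gita; Gita < Sam; Sam < Yosef; Yosef < Fred; Fred < Wren; Wren < Udo; Udo < Faye; Faye < Vik; Vik < Xin.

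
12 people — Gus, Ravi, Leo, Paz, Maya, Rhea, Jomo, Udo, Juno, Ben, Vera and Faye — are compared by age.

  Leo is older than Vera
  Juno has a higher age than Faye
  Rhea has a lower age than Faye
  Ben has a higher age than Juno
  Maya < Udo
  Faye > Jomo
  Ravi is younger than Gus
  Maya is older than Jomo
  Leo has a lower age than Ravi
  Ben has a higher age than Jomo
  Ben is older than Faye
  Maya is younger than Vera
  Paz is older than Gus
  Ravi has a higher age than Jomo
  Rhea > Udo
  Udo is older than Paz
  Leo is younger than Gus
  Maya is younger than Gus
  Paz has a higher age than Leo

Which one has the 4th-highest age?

Piecing the relations together gives one ordering: Jomo < Maya < Vera < Leo < Ravi < Gus < Paz < Udo < Rhea < Faye < Juno < Ben.
The 4th largest is Rhea.

Rhea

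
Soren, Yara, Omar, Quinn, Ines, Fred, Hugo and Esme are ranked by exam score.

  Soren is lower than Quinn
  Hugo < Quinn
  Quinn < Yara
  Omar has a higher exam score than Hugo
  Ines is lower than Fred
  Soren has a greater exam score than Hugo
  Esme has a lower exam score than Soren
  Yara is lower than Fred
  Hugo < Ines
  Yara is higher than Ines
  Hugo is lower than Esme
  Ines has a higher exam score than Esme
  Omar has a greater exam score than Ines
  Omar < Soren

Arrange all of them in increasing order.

Hugo < Esme < Ines < Omar < Soren < Quinn < Yara < Fred

Nothing is placed below Hugo, so it is least; from there Hugo < Esme; Esme < Ines; Ines < Omar; Omar < Soren; Soren < Quinn; Quinn < Yara; Yara < Fred, each given directly.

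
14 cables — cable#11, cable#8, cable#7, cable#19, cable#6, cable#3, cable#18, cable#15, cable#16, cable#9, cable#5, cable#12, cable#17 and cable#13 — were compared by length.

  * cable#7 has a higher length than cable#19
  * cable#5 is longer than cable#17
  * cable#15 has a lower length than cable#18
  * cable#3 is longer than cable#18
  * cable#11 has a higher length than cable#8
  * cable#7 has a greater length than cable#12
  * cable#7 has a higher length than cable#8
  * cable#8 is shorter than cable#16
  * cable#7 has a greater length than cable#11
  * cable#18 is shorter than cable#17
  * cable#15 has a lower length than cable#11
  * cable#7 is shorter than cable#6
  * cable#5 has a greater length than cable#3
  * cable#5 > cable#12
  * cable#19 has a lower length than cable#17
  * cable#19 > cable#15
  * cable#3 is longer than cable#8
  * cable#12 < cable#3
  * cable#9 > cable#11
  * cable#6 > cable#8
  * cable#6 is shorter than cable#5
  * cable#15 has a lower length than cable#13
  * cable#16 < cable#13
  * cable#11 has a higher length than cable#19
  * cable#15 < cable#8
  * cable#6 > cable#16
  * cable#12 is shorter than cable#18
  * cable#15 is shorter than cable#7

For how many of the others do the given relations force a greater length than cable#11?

Directly above cable#11: cable#7, cable#9.
One step further: cable#6 (3 so far).
One step further: cable#5 (4 so far).
Nothing else is reachable above cable#11; 4 in all.

4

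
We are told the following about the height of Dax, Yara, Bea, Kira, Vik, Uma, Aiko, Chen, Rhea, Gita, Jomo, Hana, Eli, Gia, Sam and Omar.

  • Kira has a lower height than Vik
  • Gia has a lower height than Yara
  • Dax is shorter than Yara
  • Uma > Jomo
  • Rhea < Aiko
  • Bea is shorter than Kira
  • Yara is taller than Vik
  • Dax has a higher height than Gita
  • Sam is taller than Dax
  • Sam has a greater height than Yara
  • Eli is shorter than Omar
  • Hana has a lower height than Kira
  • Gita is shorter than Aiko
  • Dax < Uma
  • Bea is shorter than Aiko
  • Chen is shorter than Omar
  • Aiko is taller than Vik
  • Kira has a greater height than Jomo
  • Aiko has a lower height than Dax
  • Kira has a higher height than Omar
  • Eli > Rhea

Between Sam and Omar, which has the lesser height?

Omar < Kira < Vik < Aiko < Dax < Yara < Sam, by transitivity through Kira, Vik, Aiko, Dax, Yara.
So Omar < Sam; Omar is the shorter of the two.

Omar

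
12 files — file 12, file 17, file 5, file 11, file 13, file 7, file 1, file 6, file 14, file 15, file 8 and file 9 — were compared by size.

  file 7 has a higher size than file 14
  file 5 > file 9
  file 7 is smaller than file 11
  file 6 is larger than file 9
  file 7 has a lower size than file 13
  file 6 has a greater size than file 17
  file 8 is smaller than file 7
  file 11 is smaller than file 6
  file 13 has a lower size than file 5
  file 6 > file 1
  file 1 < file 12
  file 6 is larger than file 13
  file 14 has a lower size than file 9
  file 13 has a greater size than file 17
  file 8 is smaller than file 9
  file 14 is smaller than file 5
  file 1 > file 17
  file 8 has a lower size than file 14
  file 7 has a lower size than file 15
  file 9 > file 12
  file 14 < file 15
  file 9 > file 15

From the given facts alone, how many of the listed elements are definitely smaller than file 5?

Directly below file 5: file 14, file 13, file 9.
One step further: file 17, file 8, file 7, file 12, file 15 (8 so far).
One step further: file 1 (9 so far).
Nothing else is reachable below file 5; 9 in all.

9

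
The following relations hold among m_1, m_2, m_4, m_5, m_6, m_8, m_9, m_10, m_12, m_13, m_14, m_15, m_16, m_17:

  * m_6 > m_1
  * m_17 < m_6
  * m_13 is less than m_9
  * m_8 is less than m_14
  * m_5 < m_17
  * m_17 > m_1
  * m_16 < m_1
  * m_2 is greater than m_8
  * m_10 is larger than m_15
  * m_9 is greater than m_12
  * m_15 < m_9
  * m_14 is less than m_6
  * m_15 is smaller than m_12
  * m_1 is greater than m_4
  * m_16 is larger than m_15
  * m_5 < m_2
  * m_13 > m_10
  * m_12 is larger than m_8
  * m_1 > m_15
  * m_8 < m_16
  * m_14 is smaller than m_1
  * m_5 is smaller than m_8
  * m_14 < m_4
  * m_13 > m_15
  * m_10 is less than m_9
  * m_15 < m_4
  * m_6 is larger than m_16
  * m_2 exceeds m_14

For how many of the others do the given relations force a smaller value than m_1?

6

From m_1 the given relations immediately reach m_15, m_14, m_16, m_4.
From those, m_8 — 5 in total.
From those, m_5 — 6 in total.
No other element is forced below m_1 by the given relations, so the count is 6.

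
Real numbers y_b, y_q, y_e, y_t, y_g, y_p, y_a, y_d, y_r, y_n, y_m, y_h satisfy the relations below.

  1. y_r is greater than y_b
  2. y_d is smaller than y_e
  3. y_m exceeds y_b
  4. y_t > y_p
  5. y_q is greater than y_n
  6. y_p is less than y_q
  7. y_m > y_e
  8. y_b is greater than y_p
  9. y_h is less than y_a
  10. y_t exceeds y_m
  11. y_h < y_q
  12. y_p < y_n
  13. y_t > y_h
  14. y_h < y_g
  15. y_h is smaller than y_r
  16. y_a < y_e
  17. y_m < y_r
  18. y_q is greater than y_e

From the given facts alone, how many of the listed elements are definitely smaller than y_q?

Directly below y_q: y_p, y_h, y_e, y_n.
One step further: y_a, y_d (6 so far).
Nothing else is reachable below y_q; 6 in all.

6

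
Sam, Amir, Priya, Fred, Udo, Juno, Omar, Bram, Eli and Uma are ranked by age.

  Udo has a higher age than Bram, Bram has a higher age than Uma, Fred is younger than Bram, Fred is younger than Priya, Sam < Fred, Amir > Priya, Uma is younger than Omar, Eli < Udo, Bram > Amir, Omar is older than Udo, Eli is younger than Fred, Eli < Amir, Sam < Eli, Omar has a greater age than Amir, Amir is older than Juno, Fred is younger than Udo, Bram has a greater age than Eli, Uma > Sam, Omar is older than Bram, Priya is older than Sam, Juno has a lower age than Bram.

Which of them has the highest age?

Omar

Juno is not greatest since Juno < Bram; Sam is not greatest since Sam < Fred; Eli is not greatest since Eli < Udo; Fred is not greatest since Fred < Priya; Priya is not greatest since Priya < Amir; Uma is not greatest since Uma < Bram; Amir is not greatest since Amir < Bram; Bram is not greatest since Bram < Omar; Udo is not greatest since Udo < Omar.
Only Omar has nothing above it, so Omar is the highest age.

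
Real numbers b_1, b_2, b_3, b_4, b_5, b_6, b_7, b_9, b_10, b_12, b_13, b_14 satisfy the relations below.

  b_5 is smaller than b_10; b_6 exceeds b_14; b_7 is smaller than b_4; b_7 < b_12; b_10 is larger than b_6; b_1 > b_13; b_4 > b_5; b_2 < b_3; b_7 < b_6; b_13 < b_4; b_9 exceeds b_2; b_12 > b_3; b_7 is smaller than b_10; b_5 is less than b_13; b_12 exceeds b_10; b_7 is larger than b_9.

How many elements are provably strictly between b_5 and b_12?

The relations place b_5 below b_12. An element lies strictly between them when it is forced above b_5 and also forced below b_12.
Above b_5: {b_13, b_1, b_10, b_4}. Below b_12: {b_2, b_14, b_9, b_7, b_6, b_3, b_10}.
Intersection: {b_10} — 1.

1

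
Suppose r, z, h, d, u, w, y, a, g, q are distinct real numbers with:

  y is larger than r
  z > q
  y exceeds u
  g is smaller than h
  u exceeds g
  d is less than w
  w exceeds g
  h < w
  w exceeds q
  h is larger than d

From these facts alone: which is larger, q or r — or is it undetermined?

Following every chain through r: above r we get y.
q is not reached, and no chain runs the other way from q to r.
So the given relations leave the order of r and q undetermined.

undetermined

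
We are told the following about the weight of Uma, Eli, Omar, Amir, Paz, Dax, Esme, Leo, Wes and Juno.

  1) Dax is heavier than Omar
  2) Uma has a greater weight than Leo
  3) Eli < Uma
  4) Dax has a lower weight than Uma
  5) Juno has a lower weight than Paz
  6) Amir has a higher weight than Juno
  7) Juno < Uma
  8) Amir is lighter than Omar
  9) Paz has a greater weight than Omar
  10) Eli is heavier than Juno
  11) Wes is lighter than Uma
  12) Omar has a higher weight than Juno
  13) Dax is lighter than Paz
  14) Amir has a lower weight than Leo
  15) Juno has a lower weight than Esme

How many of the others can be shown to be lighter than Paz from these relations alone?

The elements the relations force below Paz are Juno, Amir, Omar, Dax — no chain reaches any other.
That is 4.

4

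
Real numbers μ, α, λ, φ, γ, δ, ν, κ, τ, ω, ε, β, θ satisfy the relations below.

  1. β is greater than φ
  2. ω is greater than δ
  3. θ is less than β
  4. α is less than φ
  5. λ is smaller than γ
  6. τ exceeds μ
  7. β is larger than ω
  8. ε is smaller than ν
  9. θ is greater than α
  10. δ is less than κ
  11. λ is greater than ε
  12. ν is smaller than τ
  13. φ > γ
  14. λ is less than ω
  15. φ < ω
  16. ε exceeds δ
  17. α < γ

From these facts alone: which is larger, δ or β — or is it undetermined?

δ < ε and ε < λ give δ < λ.
With λ < γ: δ < ε < λ < γ.
With γ < φ: δ < ε < λ < γ < φ.
With φ < ω: δ < ε < λ < γ < φ < ω.
Then ω < β extends the chain to β.
So β is larger.

β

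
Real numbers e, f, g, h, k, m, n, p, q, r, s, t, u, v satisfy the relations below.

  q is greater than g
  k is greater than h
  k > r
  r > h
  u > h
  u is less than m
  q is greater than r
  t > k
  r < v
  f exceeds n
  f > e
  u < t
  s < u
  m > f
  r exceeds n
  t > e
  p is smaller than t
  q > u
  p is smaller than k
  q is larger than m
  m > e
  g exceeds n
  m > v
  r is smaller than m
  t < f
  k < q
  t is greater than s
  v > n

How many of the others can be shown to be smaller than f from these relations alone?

From f the given relations immediately reach n, e, t.
From those, p, s, u, k — 7 in total.
From those, h, r — 9 in total.
No other element is forced below f by the given relations, so the count is 9.

9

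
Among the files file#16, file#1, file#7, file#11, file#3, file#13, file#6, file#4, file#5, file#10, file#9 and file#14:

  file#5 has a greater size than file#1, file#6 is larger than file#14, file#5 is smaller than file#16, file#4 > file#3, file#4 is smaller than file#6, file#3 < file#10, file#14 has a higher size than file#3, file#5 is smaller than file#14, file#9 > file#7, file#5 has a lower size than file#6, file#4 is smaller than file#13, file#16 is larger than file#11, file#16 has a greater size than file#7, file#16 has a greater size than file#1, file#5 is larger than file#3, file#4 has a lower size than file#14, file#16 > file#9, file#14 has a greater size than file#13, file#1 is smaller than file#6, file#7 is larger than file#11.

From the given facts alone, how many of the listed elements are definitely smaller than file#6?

From file#6 the given relations immediately reach file#1, file#5, file#4, file#14.
From those, file#3, file#13 — 6 in total.
No other element is forced below file#6 by the given relations, so the count is 6.

6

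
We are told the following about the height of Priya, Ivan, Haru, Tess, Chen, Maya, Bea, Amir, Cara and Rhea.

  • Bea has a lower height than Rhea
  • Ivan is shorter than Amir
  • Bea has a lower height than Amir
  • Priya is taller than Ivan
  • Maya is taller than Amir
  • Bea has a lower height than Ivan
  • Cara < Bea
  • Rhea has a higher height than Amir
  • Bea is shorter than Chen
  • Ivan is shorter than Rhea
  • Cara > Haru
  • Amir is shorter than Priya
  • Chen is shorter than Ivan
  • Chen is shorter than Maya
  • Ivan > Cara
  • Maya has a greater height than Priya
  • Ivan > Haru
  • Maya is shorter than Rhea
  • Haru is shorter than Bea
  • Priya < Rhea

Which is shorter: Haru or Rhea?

Haru

Haru < Cara < Bea < Chen < Ivan < Amir < Priya < Maya < Rhea, by transitivity through Cara, Bea, Chen, Ivan, Amir, Priya, Maya.
So Haru < Rhea; Haru is the shorter of the two.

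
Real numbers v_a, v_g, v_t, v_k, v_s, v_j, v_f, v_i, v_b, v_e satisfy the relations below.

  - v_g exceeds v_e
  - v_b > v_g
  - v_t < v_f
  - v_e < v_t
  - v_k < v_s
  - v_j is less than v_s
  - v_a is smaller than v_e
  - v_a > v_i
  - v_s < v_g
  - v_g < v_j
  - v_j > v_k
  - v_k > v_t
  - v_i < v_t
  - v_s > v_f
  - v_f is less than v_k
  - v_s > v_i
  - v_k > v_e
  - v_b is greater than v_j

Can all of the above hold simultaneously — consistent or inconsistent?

inconsistent

Chaining the given relations yields v_s < v_g < v_j, so v_s < v_j. But one relation states v_j < v_s. These cannot both hold.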